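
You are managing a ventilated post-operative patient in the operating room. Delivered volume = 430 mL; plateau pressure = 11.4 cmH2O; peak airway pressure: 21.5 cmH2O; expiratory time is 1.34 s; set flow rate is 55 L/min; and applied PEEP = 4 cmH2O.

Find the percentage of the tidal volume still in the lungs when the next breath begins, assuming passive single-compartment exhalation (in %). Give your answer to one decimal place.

Flow: 55 L/min ÷ 60 = 0.9167 L/s.
R = (PIP − Pplat)/V̇ = (21.5 − 11.4) / 0.9167 = 10.1/0.9167 = 11.018 cmH2O·s/L.
C = Vt/(Pplat − PEEP) = 430.0 / (11.4 − 4) = 430.0/7.4 = 58.108 mL/cmH2O.
τ = R × C = 11.018 × 0.05811 L/cmH2O = 0.6403 s.
Fraction remaining at end-expiration = e^(−Te/τ) = e^(−1.34/0.6403) = 0.1233 → 12.33%.

12.3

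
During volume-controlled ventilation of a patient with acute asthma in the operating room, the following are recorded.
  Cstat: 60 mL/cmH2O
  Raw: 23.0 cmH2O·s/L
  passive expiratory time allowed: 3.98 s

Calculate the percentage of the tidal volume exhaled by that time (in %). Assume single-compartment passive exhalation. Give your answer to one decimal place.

94.4

τ = R × C = 23.0 × 60 mL/cmH2O = 23.0 × 0.060 L/cmH2O = 1.38 s.
Passive exhalation: V(t)/V₀ = e^(−t/τ) = e^(−3.98/1.38) = 0.05591.
Fraction exhaled = 1 − 0.05591 = 0.9441 → 94.41%.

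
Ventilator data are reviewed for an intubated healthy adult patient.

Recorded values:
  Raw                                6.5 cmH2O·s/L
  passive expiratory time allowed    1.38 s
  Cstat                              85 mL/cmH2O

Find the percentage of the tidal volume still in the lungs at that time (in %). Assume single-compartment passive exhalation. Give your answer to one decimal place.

8.2

τ = R × C = 6.5 × 85 mL/cmH2O = 6.5 × 0.085 L/cmH2O = 0.5525 s.
Passive exhalation: V(t)/V₀ = e^(−t/τ) = e^(−1.38/0.5525) = 0.08227.
Fraction remaining = 0.08227 → 8.227%.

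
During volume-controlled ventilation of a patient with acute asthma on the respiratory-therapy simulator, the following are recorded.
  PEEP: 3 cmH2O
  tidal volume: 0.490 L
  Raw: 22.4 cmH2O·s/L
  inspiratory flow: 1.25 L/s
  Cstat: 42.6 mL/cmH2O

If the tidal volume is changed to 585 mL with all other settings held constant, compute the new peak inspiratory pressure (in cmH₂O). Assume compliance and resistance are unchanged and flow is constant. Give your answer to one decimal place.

PIP = Vt/C + R·V̇ + PEEP (constant-flow equation of motion).
Only the elastic term changes: ΔPIP = ΔVt / C = (585 − 490) / 42.6 = 2.23 cmH2O.
Original PIP = 490/42.6 + 22.4×1.25 + 3 = 42.502 cmH2O; new PIP = 42.502 + (2.23) = 44.732 cmH2O.

44.7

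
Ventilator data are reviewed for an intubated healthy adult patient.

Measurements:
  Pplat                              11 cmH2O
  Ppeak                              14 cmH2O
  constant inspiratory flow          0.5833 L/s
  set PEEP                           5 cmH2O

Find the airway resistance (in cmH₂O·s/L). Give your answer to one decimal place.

Raw = (PIP − Pplat) / flow = (14 − 11) / 0.5833 = 3.0 / 0.5833 = 5.143 cmH2O·s/L.

5.1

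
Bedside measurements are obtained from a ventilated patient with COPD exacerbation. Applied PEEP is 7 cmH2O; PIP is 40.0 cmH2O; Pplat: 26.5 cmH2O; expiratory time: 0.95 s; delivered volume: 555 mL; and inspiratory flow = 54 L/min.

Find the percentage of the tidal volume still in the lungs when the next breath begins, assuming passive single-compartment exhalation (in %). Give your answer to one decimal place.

10.8

Flow: 54 L/min ÷ 60 = 0.9 L/s.
R = (PIP − Pplat)/V̇ = (40.0 − 26.5) / 0.9 = 13.5/0.9 = 15.0 cmH2O·s/L.
C = Vt/(Pplat − PEEP) = 555.0 / (26.5 − 7) = 555.0/19.5 = 28.462 mL/cmH2O.
τ = R × C = 15.0 × 0.02846 L/cmH2O = 0.4269 s.
Fraction remaining at end-expiration = e^(−Te/τ) = e^(−0.95/0.4269) = 0.108 → 10.8%.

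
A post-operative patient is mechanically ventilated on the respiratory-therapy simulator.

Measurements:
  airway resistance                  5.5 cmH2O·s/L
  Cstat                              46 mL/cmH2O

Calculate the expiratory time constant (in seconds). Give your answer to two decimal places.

0.25

τ = R × C = 5.5 × 46 mL/cmH2O = 5.5 × 0.046 L/cmH2O = 0.253 s.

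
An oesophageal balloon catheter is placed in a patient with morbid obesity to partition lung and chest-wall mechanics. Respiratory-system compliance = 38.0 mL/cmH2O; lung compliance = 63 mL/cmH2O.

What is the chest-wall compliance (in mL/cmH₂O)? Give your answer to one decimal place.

95.8

1/Ccw = 1/Crs − 1/CL.
1/Ccw = 1/38.0 − 1/63 = 0.01044.
Ccw = 95.785 mL/cmH2O.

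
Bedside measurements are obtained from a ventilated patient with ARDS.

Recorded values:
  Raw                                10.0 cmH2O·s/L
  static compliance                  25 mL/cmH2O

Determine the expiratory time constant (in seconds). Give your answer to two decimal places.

0.25

τ = R × C = 10.0 × 25 mL/cmH2O = 10.0 × 0.025 L/cmH2O = 0.25 s.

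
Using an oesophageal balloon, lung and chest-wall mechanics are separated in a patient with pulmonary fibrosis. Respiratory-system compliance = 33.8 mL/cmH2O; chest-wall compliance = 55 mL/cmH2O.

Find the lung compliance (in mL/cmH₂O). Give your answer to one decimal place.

1/CL = 1/Crs − 1/Ccw.
1/CL = 1/33.8 − 1/55 = 0.0114.
CL = 87.719 mL/cmH2O.

87.7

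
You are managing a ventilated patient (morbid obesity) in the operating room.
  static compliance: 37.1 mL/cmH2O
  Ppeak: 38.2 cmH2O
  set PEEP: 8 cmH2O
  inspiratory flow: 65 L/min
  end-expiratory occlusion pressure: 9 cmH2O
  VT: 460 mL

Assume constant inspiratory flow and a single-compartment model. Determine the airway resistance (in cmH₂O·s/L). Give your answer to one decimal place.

Flow: 65 L/min ÷ 60 = 1.0833 L/s.
Total PEEP = 9 cmH2O (set 8 + intrinsic 1); this is the baseline alveolar pressure.
Equation of motion (constant flow): PIP = Vt/C + R·V̇ + PEEP.
R·V̇ = PIP − Vt/C − PEEP = 38.2 − 460/37.1 − 9 = 38.2 − 12.399 − 9 = 16.801 cmH2O.
R = 16.801 / 1.0833 = 15.509 cmH2O·s/L.

15.5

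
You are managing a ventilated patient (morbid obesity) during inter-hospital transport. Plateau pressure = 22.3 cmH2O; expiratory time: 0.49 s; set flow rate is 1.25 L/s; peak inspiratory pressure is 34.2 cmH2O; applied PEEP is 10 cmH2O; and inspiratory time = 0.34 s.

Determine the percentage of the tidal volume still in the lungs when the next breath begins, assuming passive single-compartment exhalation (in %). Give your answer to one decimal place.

22.5

Vt = flow × Ti = 1.25 L/s × 0.34 s × 1000 mL/L = 425.0 mL.
R = (PIP − Pplat)/V̇ = (34.2 − 22.3) / 1.25 = 11.9/1.25 = 9.52 cmH2O·s/L.
C = Vt/(Pplat − PEEP) = 425.0 / (22.3 − 10) = 425.0/12.3 = 34.553 mL/cmH2O.
τ = R × C = 9.52 × 0.03455 L/cmH2O = 0.3289 s.
Fraction remaining at end-expiration = e^(−Te/τ) = e^(−0.49/0.3289) = 0.2254 → 22.54%.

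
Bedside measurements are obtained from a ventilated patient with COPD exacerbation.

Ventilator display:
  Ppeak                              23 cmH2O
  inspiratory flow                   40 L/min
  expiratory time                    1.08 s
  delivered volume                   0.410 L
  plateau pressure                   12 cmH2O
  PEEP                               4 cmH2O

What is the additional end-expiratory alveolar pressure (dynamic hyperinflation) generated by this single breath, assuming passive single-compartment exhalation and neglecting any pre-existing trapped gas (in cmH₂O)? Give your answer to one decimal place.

Flow: 40 L/min ÷ 60 = 0.6667 L/s.
R = (PIP − Pplat)/V̇ = (23 − 12) / 0.6667 = 11.0/0.6667 = 16.499 cmH2O·s/L.
C = Vt/(Pplat − PEEP) = 410.0 / (12 − 4) = 410.0/8.0 = 51.25 mL/cmH2O.
τ = R × C = 16.499 × 0.05125 L/cmH2O = 0.8456 s.
Fraction remaining = e^(−Te/τ) = e^(−1.08/0.8456) = 0.2788; trapped volume = 410.0 × 0.2788 = 114.31 mL.
Additional alveolar pressure from trapping ≈ V_trapped / C = 114.31 / 51.25 = 2.23 cmH2O.

2.2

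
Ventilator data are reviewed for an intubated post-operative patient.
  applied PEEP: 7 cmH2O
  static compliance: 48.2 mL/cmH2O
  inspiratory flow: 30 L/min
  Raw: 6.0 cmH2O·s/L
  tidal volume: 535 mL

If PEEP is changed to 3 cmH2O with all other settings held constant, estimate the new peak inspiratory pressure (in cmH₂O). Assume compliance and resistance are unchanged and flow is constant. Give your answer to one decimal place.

Flow: 30 L/min ÷ 60 = 0.5 L/s.
PIP = Vt/C + R·V̇ + PEEP (constant-flow equation of motion).
Only the baseline term changes: ΔPIP = ΔPEEP = 3 − 7 = -4.0 cmH2O.
Original PIP = 535/48.2 + 6.0×0.5 + 7 = 21.1 cmH2O; new PIP = 21.1 + (-4.0) = 17.1 cmH2O.

17.1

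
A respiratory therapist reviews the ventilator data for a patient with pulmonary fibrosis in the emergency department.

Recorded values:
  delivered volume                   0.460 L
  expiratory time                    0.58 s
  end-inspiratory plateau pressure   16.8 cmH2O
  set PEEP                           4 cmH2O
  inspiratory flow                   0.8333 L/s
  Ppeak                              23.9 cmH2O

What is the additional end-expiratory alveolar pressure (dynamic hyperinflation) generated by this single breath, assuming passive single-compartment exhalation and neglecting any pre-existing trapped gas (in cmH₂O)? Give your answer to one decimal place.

R = (PIP − Pplat)/V̇ = (23.9 − 16.8) / 0.8333 = 7.1/0.8333 = 8.52 cmH2O·s/L.
C = Vt/(Pplat − PEEP) = 460.0 / (16.8 − 4) = 460.0/12.8 = 35.938 mL/cmH2O.
τ = R × C = 8.52 × 0.03594 L/cmH2O = 0.3062 s.
Fraction remaining = e^(−Te/τ) = e^(−0.58/0.3062) = 0.1504; trapped volume = 460.0 × 0.1504 = 69.184 mL.
Additional alveolar pressure from trapping ≈ V_trapped / C = 69.184 / 35.938 = 1.925 cmH2O.

1.9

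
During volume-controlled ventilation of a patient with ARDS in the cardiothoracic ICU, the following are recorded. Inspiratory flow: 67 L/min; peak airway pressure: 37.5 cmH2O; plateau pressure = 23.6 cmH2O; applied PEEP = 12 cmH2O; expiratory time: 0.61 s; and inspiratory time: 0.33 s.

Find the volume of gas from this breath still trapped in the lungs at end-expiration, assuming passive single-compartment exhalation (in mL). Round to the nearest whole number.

79

Flow: 67 L/min ÷ 60 = 1.1167 L/s.
Vt = flow × Ti = 1.1167 L/s × 0.33 s × 1000 mL/L = 368.51 mL.
R = (PIP − Pplat)/V̇ = (37.5 − 23.6) / 1.1167 = 13.9/1.1167 = 12.447 cmH2O·s/L.
C = Vt/(Pplat − PEEP) = 368.51 / (23.6 − 12) = 368.51/11.6 = 31.768 mL/cmH2O.
τ = R × C = 12.447 × 0.03177 L/cmH2O = 0.3954 s.
Fraction remaining = e^(−Te/τ) = e^(−0.61/0.3954) = 0.2138.
Trapped volume = 368.51 × 0.2138 = 78.787 mL.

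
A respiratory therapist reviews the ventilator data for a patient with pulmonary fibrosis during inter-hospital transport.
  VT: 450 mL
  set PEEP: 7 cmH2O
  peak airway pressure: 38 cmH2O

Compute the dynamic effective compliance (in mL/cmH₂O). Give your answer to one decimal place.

Dynamic compliance = Vt / (PIP − PEEP) = 450 / (38 − 7) = 450 / 31.0 = 14.516 mL/cmH2O.

14.5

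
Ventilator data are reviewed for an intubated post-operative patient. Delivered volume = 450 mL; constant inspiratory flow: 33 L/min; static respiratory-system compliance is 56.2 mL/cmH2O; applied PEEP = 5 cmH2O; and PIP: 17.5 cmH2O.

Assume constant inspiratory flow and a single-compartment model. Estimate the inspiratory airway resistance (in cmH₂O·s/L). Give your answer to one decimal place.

8.2

Flow: 33 L/min ÷ 60 = 0.55 L/s.
Equation of motion (constant flow): PIP = Vt/C + R·V̇ + PEEP.
R·V̇ = PIP − Vt/C − PEEP = 17.5 − 450/56.2 − 5 = 17.5 − 8.007 − 5 = 4.493 cmH2O.
R = 4.493 / 0.55 = 8.169 cmH2O·s/L.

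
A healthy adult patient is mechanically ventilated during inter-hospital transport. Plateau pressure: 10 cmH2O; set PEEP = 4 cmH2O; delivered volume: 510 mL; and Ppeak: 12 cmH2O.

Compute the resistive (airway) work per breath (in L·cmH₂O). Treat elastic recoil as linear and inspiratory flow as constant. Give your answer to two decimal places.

1.02

With constant inspiratory flow the resistive pressure is constant at PIP − Pplat = 12 − 10 = 2.0 cmH2O, so resistive work = 2.0 × 0.510 = 1.02 L·cmH2O.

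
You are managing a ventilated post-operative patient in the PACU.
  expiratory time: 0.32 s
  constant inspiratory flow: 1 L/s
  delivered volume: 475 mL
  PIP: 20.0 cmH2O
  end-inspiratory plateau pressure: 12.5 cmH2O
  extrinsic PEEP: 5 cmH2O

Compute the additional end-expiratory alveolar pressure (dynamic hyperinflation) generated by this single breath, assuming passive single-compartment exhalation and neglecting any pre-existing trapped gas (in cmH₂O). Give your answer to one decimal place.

R = (PIP − Pplat)/V̇ = (20.0 − 12.5) / 1 = 7.5/1 = 7.5 cmH2O·s/L.
C = Vt/(Pplat − PEEP) = 475.0 / (12.5 − 5) = 475.0/7.5 = 63.333 mL/cmH2O.
τ = R × C = 7.5 × 0.06333 L/cmH2O = 0.475 s.
Fraction remaining = e^(−Te/τ) = e^(−0.32/0.475) = 0.5098; trapped volume = 475.0 × 0.5098 = 242.16 mL.
Additional alveolar pressure from trapping ≈ V_trapped / C = 242.16 / 63.333 = 3.824 cmH2O.

3.8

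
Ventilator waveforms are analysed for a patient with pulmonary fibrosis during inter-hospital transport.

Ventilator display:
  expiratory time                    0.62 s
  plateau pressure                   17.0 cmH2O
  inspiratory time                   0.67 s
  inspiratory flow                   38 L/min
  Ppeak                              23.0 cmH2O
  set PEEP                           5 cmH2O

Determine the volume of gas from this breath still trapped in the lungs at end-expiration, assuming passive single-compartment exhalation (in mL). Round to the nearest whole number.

Flow: 38 L/min ÷ 60 = 0.6333 L/s.
Vt = flow × Ti = 0.6333 L/s × 0.67 s × 1000 mL/L = 424.31 mL.
R = (PIP − Pplat)/V̇ = (23.0 − 17.0) / 0.6333 = 6.0/0.6333 = 9.474 cmH2O·s/L.
C = Vt/(Pplat − PEEP) = 424.31 / (17.0 − 5) = 424.31/12.0 = 35.359 mL/cmH2O.
τ = R × C = 9.474 × 0.03536 L/cmH2O = 0.335 s.
Fraction remaining = e^(−Te/τ) = e^(−0.62/0.335) = 0.1571.
Trapped volume = 424.31 × 0.1571 = 66.659 mL.

67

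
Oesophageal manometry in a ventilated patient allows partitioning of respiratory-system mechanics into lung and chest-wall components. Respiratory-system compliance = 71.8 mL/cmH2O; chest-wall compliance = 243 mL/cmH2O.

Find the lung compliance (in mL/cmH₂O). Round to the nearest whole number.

1/CL = 1/Crs − 1/Ccw.
1/CL = 1/71.8 − 1/243 = 0.009812.
CL = 101.92 mL/cmH2O.

102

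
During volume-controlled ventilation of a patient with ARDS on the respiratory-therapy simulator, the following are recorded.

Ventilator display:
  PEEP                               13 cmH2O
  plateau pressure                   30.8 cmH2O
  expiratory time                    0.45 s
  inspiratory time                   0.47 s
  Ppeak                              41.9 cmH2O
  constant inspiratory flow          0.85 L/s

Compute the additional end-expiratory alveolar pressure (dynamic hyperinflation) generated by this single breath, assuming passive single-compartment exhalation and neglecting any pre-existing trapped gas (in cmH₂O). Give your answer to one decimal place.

Vt = flow × Ti = 0.85 L/s × 0.47 s × 1000 mL/L = 399.5 mL.
R = (PIP − Pplat)/V̇ = (41.9 − 30.8) / 0.85 = 11.1/0.85 = 13.059 cmH2O·s/L.
C = Vt/(Pplat − PEEP) = 399.5 / (30.8 − 13) = 399.5/17.8 = 22.444 mL/cmH2O.
τ = R × C = 13.059 × 0.02244 L/cmH2O = 0.293 s.
Fraction remaining = e^(−Te/τ) = e^(−0.45/0.293) = 0.2153; trapped volume = 399.5 × 0.2153 = 86.012 mL.
Additional alveolar pressure from trapping ≈ V_trapped / C = 86.012 / 22.444 = 3.832 cmH2O.

3.8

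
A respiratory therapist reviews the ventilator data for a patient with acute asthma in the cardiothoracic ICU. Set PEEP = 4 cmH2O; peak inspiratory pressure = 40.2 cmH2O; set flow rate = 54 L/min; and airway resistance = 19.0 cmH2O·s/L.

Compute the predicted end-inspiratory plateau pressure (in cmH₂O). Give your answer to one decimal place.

Flow: 54 L/min ÷ 60 = 0.9 L/s.
Pplat = PIP − Raw × flow = 40.2 − 19.0 × 0.9 = 40.2 − 17.1 = 23.1 cmH2O.

23.1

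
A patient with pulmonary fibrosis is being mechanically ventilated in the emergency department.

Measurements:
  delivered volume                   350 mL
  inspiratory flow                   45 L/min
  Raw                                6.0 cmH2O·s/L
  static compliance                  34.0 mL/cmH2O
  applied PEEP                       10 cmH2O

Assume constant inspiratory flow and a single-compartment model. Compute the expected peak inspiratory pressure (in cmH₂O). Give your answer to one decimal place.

24.8

Flow: 45 L/min ÷ 60 = 0.75 L/s.
Equation of motion (constant flow): PIP = Vt/C + R·V̇ + PEEP.
PIP = 350/34.0 + 6.0×0.75 + 10 = 10.294 + 4.5 + 10 = 24.794 cmH2O.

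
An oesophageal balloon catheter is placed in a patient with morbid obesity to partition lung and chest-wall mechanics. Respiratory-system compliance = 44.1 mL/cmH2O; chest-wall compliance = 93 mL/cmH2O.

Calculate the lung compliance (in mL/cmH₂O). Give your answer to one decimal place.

1/CL = 1/Crs − 1/Ccw.
1/CL = 1/44.1 − 1/93 = 0.01192.
CL = 83.893 mL/cmH2O.

83.9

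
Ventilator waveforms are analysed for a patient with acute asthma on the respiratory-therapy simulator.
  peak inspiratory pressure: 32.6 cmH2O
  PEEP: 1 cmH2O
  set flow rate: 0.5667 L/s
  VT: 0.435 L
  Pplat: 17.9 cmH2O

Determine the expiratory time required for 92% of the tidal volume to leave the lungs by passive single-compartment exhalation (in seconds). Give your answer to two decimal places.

1.69

R = (PIP − Pplat)/V̇ = (32.6 − 17.9) / 0.5667 = 14.7/0.5667 = 25.94 cmH2O·s/L.
C = Vt/(Pplat − PEEP) = 435.0 / (17.9 − 1) = 435.0/16.9 = 25.74 mL/cmH2O.
τ = R × C = 25.94 × 0.02574 L/cmH2O = 0.6677 s.
t = −τ·ln(1 − 0.92) = −0.6677·ln(0.08) = 1.686 s.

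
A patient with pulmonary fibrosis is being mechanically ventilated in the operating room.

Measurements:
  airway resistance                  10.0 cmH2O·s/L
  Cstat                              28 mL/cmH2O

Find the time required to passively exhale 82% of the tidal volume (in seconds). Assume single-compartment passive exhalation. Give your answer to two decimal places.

0.48

τ = R × C = 10.0 × 28 mL/cmH2O = 10.0 × 0.028 L/cmH2O = 0.28 s.
Exhaled fraction f = 1 − e^(−t/τ) → t = −τ·ln(1 − f) = −0.28·ln(0.18) = 0.4801 s.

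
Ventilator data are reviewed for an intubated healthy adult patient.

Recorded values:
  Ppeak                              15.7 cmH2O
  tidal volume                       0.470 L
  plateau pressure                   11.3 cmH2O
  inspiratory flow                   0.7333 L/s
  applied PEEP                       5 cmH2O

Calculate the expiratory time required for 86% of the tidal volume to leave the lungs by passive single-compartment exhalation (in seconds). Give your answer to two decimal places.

R = (PIP − Pplat)/V̇ = (15.7 − 11.3) / 0.7333 = 4.4/0.7333 = 6.0 cmH2O·s/L.
C = Vt/(Pplat − PEEP) = 470.0 / (11.3 − 5) = 470.0/6.3 = 74.603 mL/cmH2O.
τ = R × C = 6.0 × 0.0746 L/cmH2O = 0.4476 s.
t = −τ·ln(1 − 0.86) = −0.4476·ln(0.14) = 0.88 s.

0.88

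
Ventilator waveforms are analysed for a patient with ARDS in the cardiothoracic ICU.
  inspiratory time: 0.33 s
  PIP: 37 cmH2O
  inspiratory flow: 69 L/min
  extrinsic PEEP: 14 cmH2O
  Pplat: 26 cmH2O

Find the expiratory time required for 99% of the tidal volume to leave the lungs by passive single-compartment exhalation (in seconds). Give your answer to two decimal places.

Flow: 69 L/min ÷ 60 = 1.15 L/s.
Vt = flow × Ti = 1.15 L/s × 0.33 s × 1000 mL/L = 379.5 mL.
R = (PIP − Pplat)/V̇ = (37 − 26) / 1.15 = 11.0/1.15 = 9.565 cmH2O·s/L.
C = Vt/(Pplat − PEEP) = 379.5 / (26 − 14) = 379.5/12.0 = 31.625 mL/cmH2O.
τ = R × C = 9.565 × 0.03163 L/cmH2O = 0.3025 s.
t = −τ·ln(1 − 0.99) = −0.3025·ln(0.01) = 1.393 s.

1.39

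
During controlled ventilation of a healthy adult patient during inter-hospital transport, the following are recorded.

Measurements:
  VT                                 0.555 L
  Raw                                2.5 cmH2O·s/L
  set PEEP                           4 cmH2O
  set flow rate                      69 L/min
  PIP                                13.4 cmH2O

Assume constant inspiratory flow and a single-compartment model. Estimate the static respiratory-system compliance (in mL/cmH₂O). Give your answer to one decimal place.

85.1

Flow: 69 L/min ÷ 60 = 1.15 L/s.
Equation of motion (constant flow): PIP = Vt/C + R·V̇ + PEEP.
Vt/C = PIP − R·V̇ − PEEP = 13.4 − 2.5×1.15 − 4 = 13.4 − 2.875 − 4 = 6.525 cmH2O.
C = Vt / 6.525 = 555 / 6.525 = 85.057 mL/cmH2O.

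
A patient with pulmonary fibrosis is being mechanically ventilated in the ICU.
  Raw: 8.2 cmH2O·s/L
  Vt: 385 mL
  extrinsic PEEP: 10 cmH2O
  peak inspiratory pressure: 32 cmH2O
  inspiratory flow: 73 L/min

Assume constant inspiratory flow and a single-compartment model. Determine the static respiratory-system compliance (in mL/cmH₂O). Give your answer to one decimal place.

Flow: 73 L/min ÷ 60 = 1.2167 L/s.
Equation of motion (constant flow): PIP = Vt/C + R·V̇ + PEEP.
Vt/C = PIP − R·V̇ − PEEP = 32 − 8.2×1.2167 − 10 = 32 − 9.977 − 10 = 12.023 cmH2O.
C = Vt / 12.023 = 385 / 12.023 = 32.022 mL/cmH2O.

32.0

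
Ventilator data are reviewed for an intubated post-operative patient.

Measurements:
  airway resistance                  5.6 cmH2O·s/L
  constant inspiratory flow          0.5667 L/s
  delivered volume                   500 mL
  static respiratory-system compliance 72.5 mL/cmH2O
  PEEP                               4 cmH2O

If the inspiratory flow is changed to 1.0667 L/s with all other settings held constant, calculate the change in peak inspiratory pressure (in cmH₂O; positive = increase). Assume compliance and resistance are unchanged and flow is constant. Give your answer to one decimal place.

PIP = Vt/C + R·V̇ + PEEP (constant-flow equation of motion).
Only the resistive term changes: ΔPIP = R × ΔV̇ = 5.6 × (1.0667 − 0.5667) = 5.6 × 0.5 = 2.8 cmH2O.

2.8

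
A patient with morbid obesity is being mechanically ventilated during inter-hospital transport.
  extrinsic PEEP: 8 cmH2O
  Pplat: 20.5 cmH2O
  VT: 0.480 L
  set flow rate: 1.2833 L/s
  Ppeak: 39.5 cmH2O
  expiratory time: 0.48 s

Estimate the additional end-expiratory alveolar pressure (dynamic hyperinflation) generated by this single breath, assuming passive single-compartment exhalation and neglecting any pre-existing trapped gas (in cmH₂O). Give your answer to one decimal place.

R = (PIP − Pplat)/V̇ = (39.5 − 20.5) / 1.2833 = 19.0/1.2833 = 14.806 cmH2O·s/L.
C = Vt/(Pplat − PEEP) = 480.0 / (20.5 − 8) = 480.0/12.5 = 38.4 mL/cmH2O.
τ = R × C = 14.806 × 0.0384 L/cmH2O = 0.5686 s.
Fraction remaining = e^(−Te/τ) = e^(−0.48/0.5686) = 0.4299; trapped volume = 480.0 × 0.4299 = 206.35 mL.
Additional alveolar pressure from trapping ≈ V_trapped / C = 206.35 / 38.4 = 5.374 cmH2O.

5.4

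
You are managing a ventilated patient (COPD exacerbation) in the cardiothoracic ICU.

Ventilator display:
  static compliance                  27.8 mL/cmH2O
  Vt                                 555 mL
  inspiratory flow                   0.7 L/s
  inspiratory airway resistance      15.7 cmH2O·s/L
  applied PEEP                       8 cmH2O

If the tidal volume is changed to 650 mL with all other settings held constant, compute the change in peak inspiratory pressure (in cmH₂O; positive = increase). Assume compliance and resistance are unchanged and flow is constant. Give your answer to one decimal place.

PIP = Vt/C + R·V̇ + PEEP (constant-flow equation of motion).
Only the elastic term changes: ΔPIP = ΔVt / C = (650 − 555) / 27.8 = 3.417 cmH2O.

3.4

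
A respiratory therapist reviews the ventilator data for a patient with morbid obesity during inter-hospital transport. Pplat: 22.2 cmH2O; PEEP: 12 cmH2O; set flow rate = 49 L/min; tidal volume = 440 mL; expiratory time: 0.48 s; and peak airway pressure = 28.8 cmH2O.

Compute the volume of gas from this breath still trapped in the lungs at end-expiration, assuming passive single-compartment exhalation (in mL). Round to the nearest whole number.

111

Flow: 49 L/min ÷ 60 = 0.8167 L/s.
R = (PIP − Pplat)/V̇ = (28.8 − 22.2) / 0.8167 = 6.6/0.8167 = 8.081 cmH2O·s/L.
C = Vt/(Pplat − PEEP) = 440.0 / (22.2 − 12) = 440.0/10.2 = 43.137 mL/cmH2O.
τ = R × C = 8.081 × 0.04314 L/cmH2O = 0.3486 s.
Fraction remaining = e^(−Te/τ) = e^(−0.48/0.3486) = 0.2524.
Trapped volume = 440.0 × 0.2524 = 111.06 mL.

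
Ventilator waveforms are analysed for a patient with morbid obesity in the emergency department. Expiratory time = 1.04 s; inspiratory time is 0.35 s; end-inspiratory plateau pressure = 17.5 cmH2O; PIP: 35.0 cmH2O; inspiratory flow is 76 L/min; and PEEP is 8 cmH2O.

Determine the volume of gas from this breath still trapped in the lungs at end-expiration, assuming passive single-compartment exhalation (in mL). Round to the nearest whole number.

Flow: 76 L/min ÷ 60 = 1.2667 L/s.
Vt = flow × Ti = 1.2667 L/s × 0.35 s × 1000 mL/L = 443.35 mL.
R = (PIP − Pplat)/V̇ = (35.0 − 17.5) / 1.2667 = 17.5/1.2667 = 13.815 cmH2O·s/L.
C = Vt/(Pplat − PEEP) = 443.35 / (17.5 − 8) = 443.35/9.5 = 46.668 mL/cmH2O.
τ = R × C = 13.815 × 0.04667 L/cmH2O = 0.6447 s.
Fraction remaining = e^(−Te/τ) = e^(−1.04/0.6447) = 0.1993.
Trapped volume = 443.35 × 0.1993 = 88.36 mL.

88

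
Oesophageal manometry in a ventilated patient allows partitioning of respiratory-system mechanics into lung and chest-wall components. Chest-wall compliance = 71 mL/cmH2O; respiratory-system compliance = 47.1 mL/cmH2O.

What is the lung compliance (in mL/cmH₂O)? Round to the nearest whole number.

140

1/CL = 1/Crs − 1/Ccw.
1/CL = 1/47.1 − 1/71 = 0.007147.
CL = 139.92 mL/cmH2O.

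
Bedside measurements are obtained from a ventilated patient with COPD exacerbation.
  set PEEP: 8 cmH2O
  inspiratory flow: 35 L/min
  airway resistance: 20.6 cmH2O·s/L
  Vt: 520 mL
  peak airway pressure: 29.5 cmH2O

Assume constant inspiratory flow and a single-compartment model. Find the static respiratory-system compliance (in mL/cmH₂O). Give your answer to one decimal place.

54.8

Flow: 35 L/min ÷ 60 = 0.5833 L/s.
Equation of motion (constant flow): PIP = Vt/C + R·V̇ + PEEP.
Vt/C = PIP − R·V̇ − PEEP = 29.5 − 20.6×0.5833 − 8 = 29.5 − 12.016 − 8 = 9.484 cmH2O.
C = Vt / 9.484 = 520 / 9.484 = 54.829 mL/cmH2O.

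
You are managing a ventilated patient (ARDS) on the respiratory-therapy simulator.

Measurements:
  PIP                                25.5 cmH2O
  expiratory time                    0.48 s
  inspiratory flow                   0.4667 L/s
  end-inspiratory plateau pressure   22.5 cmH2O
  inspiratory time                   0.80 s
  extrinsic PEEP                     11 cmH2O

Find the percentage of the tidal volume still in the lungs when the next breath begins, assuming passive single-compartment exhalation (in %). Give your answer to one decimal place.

10.0

Vt = flow × Ti = 0.4667 L/s × 0.80 s × 1000 mL/L = 373.36 mL.
R = (PIP − Pplat)/V̇ = (25.5 − 22.5) / 0.4667 = 3.0/0.4667 = 6.428 cmH2O·s/L.
C = Vt/(Pplat − PEEP) = 373.36 / (22.5 − 11) = 373.36/11.5 = 32.466 mL/cmH2O.
τ = R × C = 6.428 × 0.03247 L/cmH2O = 0.2087 s.
Fraction remaining at end-expiration = e^(−Te/τ) = e^(−0.48/0.2087) = 0.1003 → 10.03%.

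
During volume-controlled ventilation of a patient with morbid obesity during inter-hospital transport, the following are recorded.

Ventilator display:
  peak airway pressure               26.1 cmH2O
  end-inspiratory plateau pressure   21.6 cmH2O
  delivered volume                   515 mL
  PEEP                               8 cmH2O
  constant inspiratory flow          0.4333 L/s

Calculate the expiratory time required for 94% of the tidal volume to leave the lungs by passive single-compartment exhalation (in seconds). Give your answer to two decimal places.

1.11

R = (PIP − Pplat)/V̇ = (26.1 − 21.6) / 0.4333 = 4.5/0.4333 = 10.385 cmH2O·s/L.
C = Vt/(Pplat − PEEP) = 515.0 / (21.6 − 8) = 515.0/13.6 = 37.868 mL/cmH2O.
τ = R × C = 10.385 × 0.03787 L/cmH2O = 0.3933 s.
t = −τ·ln(1 − 0.94) = −0.3933·ln(0.06) = 1.107 s.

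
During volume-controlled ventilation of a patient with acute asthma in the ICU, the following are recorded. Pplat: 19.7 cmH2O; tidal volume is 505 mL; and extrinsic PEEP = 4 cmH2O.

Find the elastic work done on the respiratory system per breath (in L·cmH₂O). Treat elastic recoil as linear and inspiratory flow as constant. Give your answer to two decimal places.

Elastic work ≈ ½ × (Pplat − PEEP) × Vt = 0.5 × (19.7 − 4) × 0.505 L = 0.5 × 15.7 × 0.505 = 3.964 L·cmH2O.

3.96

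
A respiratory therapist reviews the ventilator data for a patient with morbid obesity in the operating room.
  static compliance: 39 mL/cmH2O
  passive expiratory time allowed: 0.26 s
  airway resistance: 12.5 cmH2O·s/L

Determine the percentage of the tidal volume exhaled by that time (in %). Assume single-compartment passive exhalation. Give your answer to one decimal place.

41.3

τ = R × C = 12.5 × 39 mL/cmH2O = 12.5 × 0.039 L/cmH2O = 0.4875 s.
Passive exhalation: V(t)/V₀ = e^(−t/τ) = e^(−0.26/0.4875) = 0.5866.
Fraction exhaled = 1 − 0.5866 = 0.4134 → 41.34%.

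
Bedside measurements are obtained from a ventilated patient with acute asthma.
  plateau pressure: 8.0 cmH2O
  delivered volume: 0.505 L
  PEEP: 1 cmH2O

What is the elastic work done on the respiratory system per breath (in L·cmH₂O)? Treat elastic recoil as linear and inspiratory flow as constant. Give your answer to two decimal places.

1.77

Elastic work ≈ ½ × (Pplat − PEEP) × Vt = 0.5 × (8.0 − 1) × 0.505 L = 0.5 × 7.0 × 0.505 = 1.768 L·cmH2O.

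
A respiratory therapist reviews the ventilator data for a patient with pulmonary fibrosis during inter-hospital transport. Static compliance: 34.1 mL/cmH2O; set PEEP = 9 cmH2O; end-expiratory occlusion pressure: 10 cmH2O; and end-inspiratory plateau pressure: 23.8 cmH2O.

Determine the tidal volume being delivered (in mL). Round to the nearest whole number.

End-expiratory occlusion gives total PEEP = 10 cmH2O (intrinsic PEEP = 10 − 9 = 1). Use total PEEP for the elastic gradient.
Vt = Cstat × (Pplat − PEEPtotal) = 34.1 × (23.8 − 10) = 34.1 × 13.8 = 470.58 mL.

471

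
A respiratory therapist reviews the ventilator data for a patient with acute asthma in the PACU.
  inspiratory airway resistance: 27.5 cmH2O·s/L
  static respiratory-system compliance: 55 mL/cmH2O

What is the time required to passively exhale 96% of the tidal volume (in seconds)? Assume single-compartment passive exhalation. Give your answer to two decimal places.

τ = R × C = 27.5 × 55 mL/cmH2O = 27.5 × 0.055 L/cmH2O = 1.513 s.
Exhaled fraction f = 1 − e^(−t/τ) → t = −τ·ln(1 − f) = −1.513·ln(0.04) = 4.87 s.

4.87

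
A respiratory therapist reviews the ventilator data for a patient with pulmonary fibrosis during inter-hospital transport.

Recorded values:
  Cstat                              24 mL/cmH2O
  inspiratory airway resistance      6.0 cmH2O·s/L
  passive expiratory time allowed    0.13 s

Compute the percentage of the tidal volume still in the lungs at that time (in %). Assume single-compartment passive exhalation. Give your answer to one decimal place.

40.5

τ = R × C = 6.0 × 24 mL/cmH2O = 6.0 × 0.024 L/cmH2O = 0.144 s.
Passive exhalation: V(t)/V₀ = e^(−t/τ) = e^(−0.13/0.144) = 0.4054.
Fraction remaining = 0.4054 → 40.54%.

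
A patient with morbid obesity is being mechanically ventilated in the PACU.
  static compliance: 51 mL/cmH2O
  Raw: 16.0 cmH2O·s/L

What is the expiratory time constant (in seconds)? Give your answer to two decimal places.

τ = R × C = 16.0 × 51 mL/cmH2O = 16.0 × 0.051 L/cmH2O = 0.816 s.

0.82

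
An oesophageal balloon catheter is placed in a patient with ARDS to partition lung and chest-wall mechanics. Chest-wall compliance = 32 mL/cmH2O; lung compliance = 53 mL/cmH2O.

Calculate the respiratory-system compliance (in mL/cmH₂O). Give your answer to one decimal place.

Lung and chest wall are elastances in series: 1/Crs = 1/CL + 1/Ccw.
1/Crs = 1/53 + 1/32 = 0.05012.
Crs = 19.952 mL/cmH2O.

20.0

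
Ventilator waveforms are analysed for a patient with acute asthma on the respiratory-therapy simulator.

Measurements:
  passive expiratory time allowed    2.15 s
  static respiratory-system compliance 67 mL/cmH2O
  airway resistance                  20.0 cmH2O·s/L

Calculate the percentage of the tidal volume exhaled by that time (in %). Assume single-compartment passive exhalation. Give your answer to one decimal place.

79.9

τ = R × C = 20.0 × 67 mL/cmH2O = 20.0 × 0.067 L/cmH2O = 1.34 s.
Passive exhalation: V(t)/V₀ = e^(−t/τ) = e^(−2.15/1.34) = 0.201.
Fraction exhaled = 1 − 0.201 = 0.799 → 79.9%.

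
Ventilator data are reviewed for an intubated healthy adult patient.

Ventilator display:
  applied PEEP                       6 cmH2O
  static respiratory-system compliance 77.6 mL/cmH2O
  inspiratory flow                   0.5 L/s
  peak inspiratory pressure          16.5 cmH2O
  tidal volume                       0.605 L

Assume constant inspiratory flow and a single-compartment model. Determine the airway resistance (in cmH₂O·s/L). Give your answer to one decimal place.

5.4

Equation of motion (constant flow): PIP = Vt/C + R·V̇ + PEEP.
R·V̇ = PIP − Vt/C − PEEP = 16.5 − 605/77.6 − 6 = 16.5 − 7.796 − 6 = 2.704 cmH2O.
R = 2.704 / 0.5 = 5.408 cmH2O·s/L.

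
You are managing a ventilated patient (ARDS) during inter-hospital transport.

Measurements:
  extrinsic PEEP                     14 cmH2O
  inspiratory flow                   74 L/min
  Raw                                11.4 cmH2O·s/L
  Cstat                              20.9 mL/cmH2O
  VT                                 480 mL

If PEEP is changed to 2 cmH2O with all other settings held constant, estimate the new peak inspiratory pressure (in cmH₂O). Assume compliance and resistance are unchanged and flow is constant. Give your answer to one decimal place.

Flow: 74 L/min ÷ 60 = 1.2333 L/s.
PIP = Vt/C + R·V̇ + PEEP (constant-flow equation of motion).
Only the baseline term changes: ΔPIP = ΔPEEP = 2 − 14 = -12.0 cmH2O.
Original PIP = 480/20.9 + 11.4×1.2333 + 14 = 51.026 cmH2O; new PIP = 51.026 + (-12.0) = 39.026 cmH2O.

39.0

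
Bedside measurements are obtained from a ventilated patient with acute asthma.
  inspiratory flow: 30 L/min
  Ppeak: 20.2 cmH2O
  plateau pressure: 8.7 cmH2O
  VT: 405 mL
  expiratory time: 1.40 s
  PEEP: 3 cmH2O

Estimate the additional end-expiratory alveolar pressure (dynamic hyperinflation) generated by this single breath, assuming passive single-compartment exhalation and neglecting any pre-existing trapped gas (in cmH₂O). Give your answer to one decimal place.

2.4

Flow: 30 L/min ÷ 60 = 0.5 L/s.
R = (PIP − Pplat)/V̇ = (20.2 − 8.7) / 0.5 = 11.5/0.5 = 23.0 cmH2O·s/L.
C = Vt/(Pplat − PEEP) = 405.0 / (8.7 − 3) = 405.0/5.7 = 71.053 mL/cmH2O.
τ = R × C = 23.0 × 0.07105 L/cmH2O = 1.634 s.
Fraction remaining = e^(−Te/τ) = e^(−1.40/1.634) = 0.4245; trapped volume = 405.0 × 0.4245 = 171.92 mL.
Additional alveolar pressure from trapping ≈ V_trapped / C = 171.92 / 71.053 = 2.42 cmH2O.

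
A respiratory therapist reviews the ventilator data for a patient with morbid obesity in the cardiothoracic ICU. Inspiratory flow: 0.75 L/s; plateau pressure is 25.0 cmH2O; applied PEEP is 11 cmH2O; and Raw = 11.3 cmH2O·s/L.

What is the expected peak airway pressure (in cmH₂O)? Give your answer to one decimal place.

33.5

PIP = Pplat + Raw × flow = 25.0 + 11.3 × 0.75 = 25.0 + 8.475 = 33.475 cmH2O.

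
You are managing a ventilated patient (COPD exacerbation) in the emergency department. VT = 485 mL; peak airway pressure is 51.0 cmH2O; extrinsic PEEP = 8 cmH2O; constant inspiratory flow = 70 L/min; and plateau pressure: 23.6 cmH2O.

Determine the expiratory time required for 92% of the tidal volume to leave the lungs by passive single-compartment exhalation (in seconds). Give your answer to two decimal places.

1.84

Flow: 70 L/min ÷ 60 = 1.1667 L/s.
R = (PIP − Pplat)/V̇ = (51.0 − 23.6) / 1.1667 = 27.4/1.1667 = 23.485 cmH2O·s/L.
C = Vt/(Pplat − PEEP) = 485.0 / (23.6 − 8) = 485.0/15.6 = 31.09 mL/cmH2O.
τ = R × C = 23.485 × 0.03109 L/cmH2O = 0.7301 s.
t = −τ·ln(1 − 0.92) = −0.7301·ln(0.08) = 1.844 s.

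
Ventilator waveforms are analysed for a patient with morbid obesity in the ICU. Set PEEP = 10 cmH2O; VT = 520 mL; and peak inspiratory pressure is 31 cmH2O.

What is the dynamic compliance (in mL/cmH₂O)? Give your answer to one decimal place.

Dynamic compliance = Vt / (PIP − PEEP) = 520 / (31 − 10) = 520 / 21.0 = 24.762 mL/cmH2O.

24.8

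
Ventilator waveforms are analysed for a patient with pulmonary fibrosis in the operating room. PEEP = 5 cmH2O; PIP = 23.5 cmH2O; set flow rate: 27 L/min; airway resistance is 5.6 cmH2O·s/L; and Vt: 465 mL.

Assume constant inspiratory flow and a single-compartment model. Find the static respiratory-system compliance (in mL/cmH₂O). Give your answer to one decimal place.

29.1

Flow: 27 L/min ÷ 60 = 0.45 L/s.
Equation of motion (constant flow): PIP = Vt/C + R·V̇ + PEEP.
Vt/C = PIP − R·V̇ − PEEP = 23.5 − 5.6×0.45 − 5 = 23.5 − 2.52 − 5 = 15.98 cmH2O.
C = Vt / 15.98 = 465 / 15.98 = 29.099 mL/cmH2O.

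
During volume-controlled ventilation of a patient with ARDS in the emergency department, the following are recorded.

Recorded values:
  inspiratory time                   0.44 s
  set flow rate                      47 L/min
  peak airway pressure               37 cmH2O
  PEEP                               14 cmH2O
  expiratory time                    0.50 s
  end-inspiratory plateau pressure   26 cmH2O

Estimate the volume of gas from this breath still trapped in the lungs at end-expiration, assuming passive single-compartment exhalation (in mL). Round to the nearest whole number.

100

Flow: 47 L/min ÷ 60 = 0.7833 L/s.
Vt = flow × Ti = 0.7833 L/s × 0.44 s × 1000 mL/L = 344.65 mL.
R = (PIP − Pplat)/V̇ = (37 − 26) / 0.7833 = 11.0/0.7833 = 14.043 cmH2O·s/L.
C = Vt/(Pplat − PEEP) = 344.65 / (26 − 14) = 344.65/12.0 = 28.721 mL/cmH2O.
τ = R × C = 14.043 × 0.02872 L/cmH2O = 0.4033 s.
Fraction remaining = e^(−Te/τ) = e^(−0.50/0.4033) = 0.2895.
Trapped volume = 344.65 × 0.2895 = 99.776 mL.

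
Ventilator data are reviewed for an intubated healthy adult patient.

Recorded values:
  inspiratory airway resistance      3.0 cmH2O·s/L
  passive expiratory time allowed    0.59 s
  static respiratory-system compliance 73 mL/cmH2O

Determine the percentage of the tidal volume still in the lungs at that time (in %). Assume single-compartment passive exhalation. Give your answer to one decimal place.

τ = R × C = 3.0 × 73 mL/cmH2O = 3.0 × 0.073 L/cmH2O = 0.219 s.
Passive exhalation: V(t)/V₀ = e^(−t/τ) = e^(−0.59/0.219) = 0.06761.
Fraction remaining = 0.06761 → 6.761%.

6.8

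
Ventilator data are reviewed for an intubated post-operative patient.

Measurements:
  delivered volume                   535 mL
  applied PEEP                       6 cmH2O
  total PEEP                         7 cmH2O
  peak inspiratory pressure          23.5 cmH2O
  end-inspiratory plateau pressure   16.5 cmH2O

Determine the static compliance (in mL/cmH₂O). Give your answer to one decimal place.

56.3

End-expiratory occlusion gives total PEEP = 7 cmH2O (intrinsic PEEP = 7 − 6 = 1). Use total PEEP for the elastic gradient.
Cstat = Vt / (Pplat − PEEPtotal) = 535 / (16.5 − 7) = 535 / 9.5 = 56.316 mL/cmH2O.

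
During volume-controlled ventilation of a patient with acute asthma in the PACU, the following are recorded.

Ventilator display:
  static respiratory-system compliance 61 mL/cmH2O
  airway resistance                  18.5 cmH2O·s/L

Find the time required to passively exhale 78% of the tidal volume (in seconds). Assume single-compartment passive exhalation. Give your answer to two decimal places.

1.71

τ = R × C = 18.5 × 61 mL/cmH2O = 18.5 × 0.061 L/cmH2O = 1.129 s.
Exhaled fraction f = 1 − e^(−t/τ) → t = −τ·ln(1 − f) = −1.129·ln(0.22) = 1.709 s.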